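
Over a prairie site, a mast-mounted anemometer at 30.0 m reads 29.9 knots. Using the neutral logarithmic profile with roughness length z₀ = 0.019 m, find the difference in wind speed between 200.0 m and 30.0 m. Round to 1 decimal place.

Log law: V₂ = V₁ · ln(z₂/z₀)/ln(z₁/z₀) = 29.9 × 9.2616/7.3645 = 37.6023 knots
ΔV = 37.6023 − 29.9 = 7.7023 knots

7.7 knots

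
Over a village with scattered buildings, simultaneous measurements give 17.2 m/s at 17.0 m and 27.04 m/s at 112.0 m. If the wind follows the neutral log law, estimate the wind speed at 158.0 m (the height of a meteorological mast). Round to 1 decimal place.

Log law: V ∝ ln(z/z₀). From the pair, with r = V₁/V₂ = 0.63609,
ln z₀ = (ln z₁ − r·ln z₂)/(1 − r) = (2.8332 − 0.63609×4.7185)/0.36391 = -0.4622 → z₀ = 0.6299 m
V₃ = V₁ · ln(z₃/z₀)/ln(z₁/z₀) = 17.2 × 5.5248/3.2954 = 28.8360 m/s

28.8 m/s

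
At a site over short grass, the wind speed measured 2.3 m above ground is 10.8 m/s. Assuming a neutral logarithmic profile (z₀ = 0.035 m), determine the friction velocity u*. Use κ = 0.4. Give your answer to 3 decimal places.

u* ≈ 1.032 m/s

Log law: V(z) = (u*/κ) · ln(z/z₀) ⇒ u* = κ · V / ln(z/z₀)
u* = 0.4 × 10.8 / ln(2.3/0.035) = 0.4 × 10.8 / 4.1853
   = 4.3200 / 4.1853 = 1.0322 m/s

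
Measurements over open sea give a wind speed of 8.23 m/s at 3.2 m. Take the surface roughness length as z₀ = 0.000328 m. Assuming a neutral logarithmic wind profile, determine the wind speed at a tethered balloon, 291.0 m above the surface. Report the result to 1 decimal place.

Log law: V(z) ∝ ln(z/z₀), so V₂/V₁ = ln(z₂/z₀) / ln(z₁/z₀).
ln(291.0/0.000328) = 13.6958, ln(3.2/0.000328) = 9.1856
V₂ = 8.23 × 13.6958/9.1856 = 8.23 × 1.4910 = 12.2709 m/s

12.3 m/s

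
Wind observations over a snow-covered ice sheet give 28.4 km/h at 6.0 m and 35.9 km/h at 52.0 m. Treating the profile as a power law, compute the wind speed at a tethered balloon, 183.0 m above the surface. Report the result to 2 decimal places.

First find α: α = ln(V₂/V₁)/ln(z₂/z₁) = ln(35.9/28.4)/ln(52.0/6.0) = 0.23435/2.15948 = 0.1085
Extrapolate from 52.0 m to 183.0 m: V₃ = 35.9 × (183.0/52.0)^0.1085 = 35.9 × 1.1463 = 41.1524 km/h

41.15 km/h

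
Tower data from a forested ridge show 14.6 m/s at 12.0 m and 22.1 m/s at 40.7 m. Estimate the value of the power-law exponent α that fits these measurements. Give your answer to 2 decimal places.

α ≈ 0.34

Power law: V₂/V₁ = (z₂/z₁)^α ⇒ α = ln(V₂/V₁) / ln(z₂/z₁)
α = ln(22.1/14.6) / ln(40.7/12.0) = ln(1.5137) / ln(3.3917)
  = 0.41456 / 1.22132 = 0.33943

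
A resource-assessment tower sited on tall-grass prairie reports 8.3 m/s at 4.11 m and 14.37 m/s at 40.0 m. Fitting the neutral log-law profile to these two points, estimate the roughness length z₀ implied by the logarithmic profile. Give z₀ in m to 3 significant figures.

z₀ ≈ 0.183 m

Log law: V(z) ∝ ln(z/z₀). With r = V₁/V₂ = 8.3/14.37 = 0.57759,
r · ln(z₂/z₀) = ln(z₁/z₀) ⇒ ln z₀ = (ln z₁ − r·ln z₂)/(1 − r)
ln z₀ = (1.41342 − 0.57759×3.68888) / 0.42241 = -1.6980
z₀ = exp(-1.6980) = 0.1831 m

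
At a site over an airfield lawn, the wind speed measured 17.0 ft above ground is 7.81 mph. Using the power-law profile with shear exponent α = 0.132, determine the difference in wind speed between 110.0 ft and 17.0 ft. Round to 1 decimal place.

Power law: V₂ = V₁ · (z₂/z₁)^α = 7.81 × (6.4706)^0.132 = 9.9930 mph
ΔV = 9.9930 − 7.81 = 2.1830 mph

2.2 mph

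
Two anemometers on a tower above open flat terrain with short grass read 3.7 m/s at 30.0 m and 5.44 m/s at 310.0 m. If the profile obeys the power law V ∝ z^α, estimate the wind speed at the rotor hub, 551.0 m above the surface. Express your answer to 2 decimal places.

5.98 m/s

First find α: α = ln(V₂/V₁)/ln(z₂/z₁) = ln(5.44/3.7)/ln(310.0/30.0) = 0.38545/2.33537 = 0.1650
Extrapolate from 310.0 m to 551.0 m: V₃ = 5.44 × (551.0/310.0)^0.1650 = 5.44 × 1.0996 = 5.9817 m/s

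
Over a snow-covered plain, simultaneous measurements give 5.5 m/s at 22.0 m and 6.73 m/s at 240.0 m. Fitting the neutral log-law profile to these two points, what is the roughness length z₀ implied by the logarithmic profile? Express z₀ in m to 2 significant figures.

Log law: V(z) ∝ ln(z/z₀). With r = V₁/V₂ = 5.5/6.73 = 0.81724,
r · ln(z₂/z₀) = ln(z₁/z₀) ⇒ ln z₀ = (ln z₁ − r·ln z₂)/(1 − r)
ln z₀ = (3.09104 − 0.81724×5.48064) / 0.18276 = -7.5941
z₀ = exp(-7.5941) = 0.0005034 m

z₀ ≈ 0.00050 m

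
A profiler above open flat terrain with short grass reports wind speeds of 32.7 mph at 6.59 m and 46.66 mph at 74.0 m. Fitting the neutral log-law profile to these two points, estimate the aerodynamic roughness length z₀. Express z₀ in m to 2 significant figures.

Log law: V(z) ∝ ln(z/z₀). With r = V₁/V₂ = 32.7/46.66 = 0.70081,
r · ln(z₂/z₀) = ln(z₁/z₀) ⇒ ln z₀ = (ln z₁ − r·ln z₂)/(1 − r)
ln z₀ = (1.88555 − 0.70081×4.30407) / 0.29919 = -3.7796
z₀ = exp(-3.7796) = 0.02283 m

z₀ ≈ 0.023 m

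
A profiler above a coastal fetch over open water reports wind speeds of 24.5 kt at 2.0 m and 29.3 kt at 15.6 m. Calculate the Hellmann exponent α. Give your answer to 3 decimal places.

Power law: V₂/V₁ = (z₂/z₁)^α ⇒ α = ln(V₂/V₁) / ln(z₂/z₁)
α = ln(29.3/24.5) / ln(15.6/2.0) = ln(1.1959) / ln(7.8000)
  = 0.17891 / 2.05412 = 0.08710

α ≈ 0.087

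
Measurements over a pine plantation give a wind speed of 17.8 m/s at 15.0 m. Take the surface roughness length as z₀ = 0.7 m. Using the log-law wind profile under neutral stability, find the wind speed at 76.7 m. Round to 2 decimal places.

Log law: V(z) ∝ ln(z/z₀), so V₂/V₁ = ln(z₂/z₀) / ln(z₁/z₀).
ln(76.7/0.7) = 4.6966, ln(15.0/0.7) = 3.0647
V₂ = 17.8 × 4.6966/3.0647 = 17.8 × 1.5325 = 27.2778 m/s

27.28 m/s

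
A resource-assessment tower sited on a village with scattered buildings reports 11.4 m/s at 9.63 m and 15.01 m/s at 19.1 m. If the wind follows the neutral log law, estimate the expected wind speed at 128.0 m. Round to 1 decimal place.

25.0 m/s

Log law: V ∝ ln(z/z₀). From the pair, with r = V₁/V₂ = 0.75949,
ln z₀ = (ln z₁ − r·ln z₂)/(1 − r) = (2.2649 − 0.75949×2.9497)/0.24051 = 0.1023 → z₀ = 1.108 m
V₃ = V₁ · ln(z₃/z₀)/ln(z₁/z₀) = 11.4 × 4.7497/2.1625 = 25.0383 m/s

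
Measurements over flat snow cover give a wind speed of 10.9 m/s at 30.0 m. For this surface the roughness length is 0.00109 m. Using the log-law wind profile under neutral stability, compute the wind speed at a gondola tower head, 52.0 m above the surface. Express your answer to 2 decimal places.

Log law: V(z) ∝ ln(z/z₀), so V₂/V₁ = ln(z₂/z₀) / ln(z₁/z₀).
ln(52.0/0.00109) = 10.7728, ln(30.0/0.00109) = 10.2228
V₂ = 10.9 × 10.7728/10.2228 = 10.9 × 1.0538 = 11.4865 m/s

11.49 m/s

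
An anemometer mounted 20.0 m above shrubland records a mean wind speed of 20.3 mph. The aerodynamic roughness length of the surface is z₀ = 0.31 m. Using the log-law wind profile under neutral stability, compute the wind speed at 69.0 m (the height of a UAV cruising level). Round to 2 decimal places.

26.33 mph

Log law: V(z) ∝ ln(z/z₀), so V₂/V₁ = ln(z₂/z₀) / ln(z₁/z₀).
ln(69.0/0.31) = 5.4053, ln(20.0/0.31) = 4.1669
V₂ = 20.3 × 5.4053/4.1669 = 20.3 × 1.2972 = 26.3330 mph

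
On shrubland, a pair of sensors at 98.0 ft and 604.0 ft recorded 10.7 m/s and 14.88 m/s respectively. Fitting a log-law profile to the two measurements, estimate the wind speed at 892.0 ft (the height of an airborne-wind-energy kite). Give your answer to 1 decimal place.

15.8 m/s

Log law: V ∝ ln(z/z₀). From the pair, with r = V₁/V₂ = 0.71909,
ln z₀ = (ln z₁ − r·ln z₂)/(1 − r) = (4.5850 − 0.71909×6.4036)/0.28091 = -0.0703 → z₀ = 0.9321 ft
V₃ = V₁ · ln(z₃/z₀)/ln(z₁/z₀) = 10.7 × 6.8638/4.6553 = 15.7762 m/s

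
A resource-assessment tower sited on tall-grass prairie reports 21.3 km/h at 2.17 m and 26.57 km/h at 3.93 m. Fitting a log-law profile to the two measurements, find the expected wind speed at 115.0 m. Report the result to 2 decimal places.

56.53 km/h

Log law: V ∝ ln(z/z₀). From the pair, with r = V₁/V₂ = 0.80166,
ln z₀ = (ln z₁ − r·ln z₂)/(1 − r) = (0.7747 − 0.80166×1.3686)/0.19834 = -1.6257 → z₀ = 0.1968 m
V₃ = V₁ · ln(z₃/z₀)/ln(z₁/z₀) = 21.3 × 6.3706/2.4004 = 56.5291 km/h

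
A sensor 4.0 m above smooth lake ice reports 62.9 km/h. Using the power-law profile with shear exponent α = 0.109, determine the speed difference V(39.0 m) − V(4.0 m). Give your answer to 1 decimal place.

17.7 km/h

Power law: V₂ = V₁ · (z₂/z₁)^α = 62.9 × (9.7500)^0.109 = 80.6217 km/h
ΔV = 80.6217 − 62.9 = 17.7217 km/h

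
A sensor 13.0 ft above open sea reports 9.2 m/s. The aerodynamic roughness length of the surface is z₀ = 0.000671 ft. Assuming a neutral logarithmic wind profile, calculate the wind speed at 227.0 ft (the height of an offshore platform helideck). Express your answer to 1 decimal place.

Log law: V(z) ∝ ln(z/z₀), so V₂/V₁ = ln(z₂/z₀) / ln(z₁/z₀).
ln(227.0/0.000671) = 12.7317, ln(13.0/0.000671) = 9.8717
V₂ = 9.2 × 12.7317/9.8717 = 9.2 × 1.2897 = 11.8654 m/s

11.9 m/s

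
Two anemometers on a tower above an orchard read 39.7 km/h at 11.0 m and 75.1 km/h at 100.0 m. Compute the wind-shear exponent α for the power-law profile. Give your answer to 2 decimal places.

Power law: V₂/V₁ = (z₂/z₁)^α ⇒ α = ln(V₂/V₁) / ln(z₂/z₁)
α = ln(75.1/39.7) / ln(100.0/11.0) = ln(1.8917) / ln(9.0909)
  = 0.63747 / 2.20727 = 0.28880

α ≈ 0.29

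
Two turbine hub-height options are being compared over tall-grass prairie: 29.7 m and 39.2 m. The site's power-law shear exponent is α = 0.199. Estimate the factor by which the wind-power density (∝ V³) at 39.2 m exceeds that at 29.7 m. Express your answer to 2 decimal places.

Speed ratio: V_B/V_A = (z_B/z_A)^α = (39.2/29.7)^0.199 = (1.3199)^0.199 = 1.05678
Power-density ratio: P_B/P_A = (V_B/V_A)³ = (1.05678)³ = 1.18020

1.18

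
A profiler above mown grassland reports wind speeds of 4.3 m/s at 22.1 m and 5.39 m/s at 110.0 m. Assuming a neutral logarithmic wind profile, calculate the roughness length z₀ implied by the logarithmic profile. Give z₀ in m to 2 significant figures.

Log law: V(z) ∝ ln(z/z₀). With r = V₁/V₂ = 4.3/5.39 = 0.79777,
r · ln(z₂/z₀) = ln(z₁/z₀) ⇒ ln z₀ = (ln z₁ − r·ln z₂)/(1 − r)
ln z₀ = (3.09558 − 0.79777×4.70048) / 0.20223 = -3.2357
z₀ = exp(-3.2357) = 0.03933 m

z₀ ≈ 0.039 m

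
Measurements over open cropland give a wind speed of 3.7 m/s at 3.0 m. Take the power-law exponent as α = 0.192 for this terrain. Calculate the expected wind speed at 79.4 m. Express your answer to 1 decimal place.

6.9 m/s

Power-law profile: V₂ = V₁ · (z₂/z₁)^α
V₂ = 3.7 × (79.4/3.0)^0.192 = 3.7 × (26.4667)^0.192
    = 3.7 × 1.8757 = 6.9400 m/s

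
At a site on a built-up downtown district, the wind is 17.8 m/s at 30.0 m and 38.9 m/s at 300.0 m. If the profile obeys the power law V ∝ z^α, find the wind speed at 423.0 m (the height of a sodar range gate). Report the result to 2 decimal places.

43.71 m/s

First find α: α = ln(V₂/V₁)/ln(z₂/z₁) = ln(38.9/17.8)/ln(300.0/30.0) = 0.78180/2.30259 = 0.3395
Extrapolate from 300.0 m to 423.0 m: V₃ = 38.9 × (423.0/300.0)^0.3395 = 38.9 × 1.1237 = 43.7133 m/s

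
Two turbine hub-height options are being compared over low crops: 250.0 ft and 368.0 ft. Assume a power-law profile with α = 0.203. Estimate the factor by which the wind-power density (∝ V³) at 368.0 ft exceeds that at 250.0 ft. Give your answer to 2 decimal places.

Speed ratio: V_B/V_A = (z_B/z_A)^α = (368.0/250.0)^0.203 = (1.4720)^0.203 = 1.08165
Power-density ratio: P_B/P_A = (V_B/V_A)³ = (1.08165)³ = 1.26548

1.27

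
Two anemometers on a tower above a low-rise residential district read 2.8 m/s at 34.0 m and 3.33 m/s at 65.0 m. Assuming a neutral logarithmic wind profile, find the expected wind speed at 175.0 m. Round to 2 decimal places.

4.14 m/s

Log law: V ∝ ln(z/z₀). From the pair, with r = V₁/V₂ = 0.84084,
ln z₀ = (ln z₁ − r·ln z₂)/(1 − r) = (3.5264 − 0.84084×4.1744)/0.15916 = 0.1028 → z₀ = 1.108 m
V₃ = V₁ · ln(z₃/z₀)/ln(z₁/z₀) = 2.8 × 5.0620/3.4235 = 4.1400 m/s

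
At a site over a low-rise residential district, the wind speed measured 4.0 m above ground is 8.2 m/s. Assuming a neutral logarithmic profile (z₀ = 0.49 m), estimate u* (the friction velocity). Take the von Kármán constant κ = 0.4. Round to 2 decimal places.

u* ≈ 1.56 m/s

Log law: V(z) = (u*/κ) · ln(z/z₀) ⇒ u* = κ · V / ln(z/z₀)
u* = 0.4 × 8.2 / ln(4.0/0.49) = 0.4 × 8.2 / 2.0996
   = 3.2800 / 2.0996 = 1.5622 m/s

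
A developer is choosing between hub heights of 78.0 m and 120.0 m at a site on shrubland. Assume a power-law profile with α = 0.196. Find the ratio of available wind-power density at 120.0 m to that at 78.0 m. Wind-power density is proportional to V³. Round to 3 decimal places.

Speed ratio: V_B/V_A = (z_B/z_A)^α = (120.0/78.0)^0.196 = (1.5385)^0.196 = 1.08810
Power-density ratio: P_B/P_A = (V_B/V_A)³ = (1.08810)³ = 1.28827

1.288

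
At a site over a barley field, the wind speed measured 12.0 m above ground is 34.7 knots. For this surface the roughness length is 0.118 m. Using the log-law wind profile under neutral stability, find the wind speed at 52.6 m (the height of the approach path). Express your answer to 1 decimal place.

Log law: V(z) ∝ ln(z/z₀), so V₂/V₁ = ln(z₂/z₀) / ln(z₁/z₀).
ln(52.6/0.118) = 6.0998, ln(12.0/0.118) = 4.6220
V₂ = 34.7 × 6.0998/4.6220 = 34.7 × 1.3197 = 45.7948 knots

45.8 knots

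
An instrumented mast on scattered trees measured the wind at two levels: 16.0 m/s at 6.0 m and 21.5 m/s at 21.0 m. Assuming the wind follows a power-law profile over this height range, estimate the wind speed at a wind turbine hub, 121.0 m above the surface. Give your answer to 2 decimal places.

32.50 m/s

First find α: α = ln(V₂/V₁)/ln(z₂/z₁) = ln(21.5/16.0)/ln(21.0/6.0) = 0.29546/1.25276 = 0.2359
Extrapolate from 21.0 m to 121.0 m: V₃ = 21.5 × (121.0/21.0)^0.2359 = 21.5 × 1.5114 = 32.4951 m/s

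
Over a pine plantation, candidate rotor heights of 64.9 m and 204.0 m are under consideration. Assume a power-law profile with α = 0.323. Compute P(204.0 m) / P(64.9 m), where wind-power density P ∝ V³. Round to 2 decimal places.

Speed ratio: V_B/V_A = (z_B/z_A)^α = (204.0/64.9)^0.323 = (3.1433)^0.323 = 1.44762
Power-density ratio: P_B/P_A = (V_B/V_A)³ = (1.44762)³ = 3.03366

3.03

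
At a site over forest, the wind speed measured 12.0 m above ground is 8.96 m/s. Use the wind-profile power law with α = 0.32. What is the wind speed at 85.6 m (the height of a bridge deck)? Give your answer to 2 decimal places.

16.80 m/s

Power-law profile: V₂ = V₁ · (z₂/z₁)^α
V₂ = 8.96 × (85.6/12.0)^0.32 = 8.96 × (7.1333)^0.32
    = 8.96 × 1.8752 = 16.8020 m/s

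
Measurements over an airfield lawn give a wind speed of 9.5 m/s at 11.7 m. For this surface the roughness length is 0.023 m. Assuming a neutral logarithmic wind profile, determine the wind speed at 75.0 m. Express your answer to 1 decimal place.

12.3 m/s

Log law: V(z) ∝ ln(z/z₀), so V₂/V₁ = ln(z₂/z₀) / ln(z₁/z₀).
ln(75.0/0.023) = 8.0897, ln(11.7/0.023) = 6.2318
V₂ = 9.5 × 8.0897/6.2318 = 9.5 × 1.2981 = 12.3322 m/s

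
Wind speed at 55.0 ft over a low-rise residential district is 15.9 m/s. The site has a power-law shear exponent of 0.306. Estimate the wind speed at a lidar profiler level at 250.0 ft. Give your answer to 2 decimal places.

Power-law profile: V₂ = V₁ · (z₂/z₁)^α
V₂ = 15.9 × (250.0/55.0)^0.306 = 15.9 × (4.5455)^0.306
    = 15.9 × 1.5893 = 25.2706 m/s

25.27 m/s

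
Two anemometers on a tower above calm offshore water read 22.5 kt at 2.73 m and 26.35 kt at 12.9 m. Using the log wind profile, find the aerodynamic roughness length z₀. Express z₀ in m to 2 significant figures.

Log law: V(z) ∝ ln(z/z₀). With r = V₁/V₂ = 22.5/26.35 = 0.85389,
r · ln(z₂/z₀) = ln(z₁/z₀) ⇒ ln z₀ = (ln z₁ − r·ln z₂)/(1 − r)
ln z₀ = (1.00430 − 0.85389×2.55723) / 0.14611 = -8.0712
z₀ = exp(-8.0712) = 0.0003124 m

z₀ ≈ 0.00031 m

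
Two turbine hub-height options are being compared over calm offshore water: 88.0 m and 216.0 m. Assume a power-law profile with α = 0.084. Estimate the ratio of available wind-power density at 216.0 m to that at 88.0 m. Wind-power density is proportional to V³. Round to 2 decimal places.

1.25

Speed ratio: V_B/V_A = (z_B/z_A)^α = (216.0/88.0)^0.084 = (2.4545)^0.084 = 1.07834
Power-density ratio: P_B/P_A = (V_B/V_A)³ = (1.07834)³ = 1.25393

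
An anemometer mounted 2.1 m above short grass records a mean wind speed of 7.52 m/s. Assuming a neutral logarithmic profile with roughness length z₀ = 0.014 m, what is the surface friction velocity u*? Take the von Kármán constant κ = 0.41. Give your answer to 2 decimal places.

u* ≈ 0.62 m/s

Log law: V(z) = (u*/κ) · ln(z/z₀) ⇒ u* = κ · V / ln(z/z₀)
u* = 0.41 × 7.52 / ln(2.1/0.014) = 0.41 × 7.52 / 5.0106
   = 3.0832 / 5.0106 = 0.6153 m/s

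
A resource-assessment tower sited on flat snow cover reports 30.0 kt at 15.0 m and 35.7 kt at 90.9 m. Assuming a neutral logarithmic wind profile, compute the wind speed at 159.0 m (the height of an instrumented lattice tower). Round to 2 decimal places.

37.47 kt

Log law: V ∝ ln(z/z₀). From the pair, with r = V₁/V₂ = 0.84034,
ln z₀ = (ln z₁ − r·ln z₂)/(1 − r) = (2.7081 − 0.84034×4.5098)/0.15966 = -6.7746 → z₀ = 0.001142 m
V₃ = V₁ · ln(z₃/z₀)/ln(z₁/z₀) = 30.0 × 11.8435/9.4827 = 37.4689 kt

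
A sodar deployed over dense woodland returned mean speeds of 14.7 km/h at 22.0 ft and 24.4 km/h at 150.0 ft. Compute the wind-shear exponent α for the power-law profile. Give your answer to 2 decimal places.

Power law: V₂/V₁ = (z₂/z₁)^α ⇒ α = ln(V₂/V₁) / ln(z₂/z₁)
α = ln(24.4/14.7) / ln(150.0/22.0) = ln(1.6599) / ln(6.8182)
  = 0.50674 / 1.91959 = 0.26398

α ≈ 0.26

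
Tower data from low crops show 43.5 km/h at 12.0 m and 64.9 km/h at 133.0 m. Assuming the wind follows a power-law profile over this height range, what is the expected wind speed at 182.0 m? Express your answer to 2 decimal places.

First find α: α = ln(V₂/V₁)/ln(z₂/z₁) = ln(64.9/43.5)/ln(133.0/12.0) = 0.40009/2.40544 = 0.1663
Extrapolate from 133.0 m to 182.0 m: V₃ = 64.9 × (182.0/133.0)^0.1663 = 64.9 × 1.0536 = 68.3757 km/h

68.38 km/h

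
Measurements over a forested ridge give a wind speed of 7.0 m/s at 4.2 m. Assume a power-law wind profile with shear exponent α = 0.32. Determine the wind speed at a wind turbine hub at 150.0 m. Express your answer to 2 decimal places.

Power-law profile: V₂ = V₁ · (z₂/z₁)^α
V₂ = 7.0 × (150.0/4.2)^0.32 = 7.0 × (35.7143)^0.32
    = 7.0 × 3.1399 = 21.9790 m/s

21.98 m/s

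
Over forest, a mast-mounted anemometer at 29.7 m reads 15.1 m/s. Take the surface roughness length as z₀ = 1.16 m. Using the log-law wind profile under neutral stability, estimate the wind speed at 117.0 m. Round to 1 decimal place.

Log law: V(z) ∝ ln(z/z₀), so V₂/V₁ = ln(z₂/z₀) / ln(z₁/z₀).
ln(117.0/1.16) = 4.6138, ln(29.7/1.16) = 3.2427
V₂ = 15.1 × 4.6138/3.2427 = 15.1 × 1.4228 = 21.4843 m/s

21.5 m/s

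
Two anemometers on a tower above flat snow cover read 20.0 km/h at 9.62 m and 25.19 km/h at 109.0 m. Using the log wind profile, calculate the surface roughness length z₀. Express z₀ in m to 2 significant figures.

Log law: V(z) ∝ ln(z/z₀). With r = V₁/V₂ = 20.0/25.19 = 0.79397,
r · ln(z₂/z₀) = ln(z₁/z₀) ⇒ ln z₀ = (ln z₁ − r·ln z₂)/(1 − r)
ln z₀ = (2.26384 − 0.79397×4.69135) / 0.20603 = -7.0907
z₀ = exp(-7.0907) = 0.0008328 m

z₀ ≈ 0.00083 m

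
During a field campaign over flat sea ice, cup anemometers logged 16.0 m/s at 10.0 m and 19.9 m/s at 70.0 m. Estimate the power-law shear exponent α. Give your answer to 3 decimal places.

Power law: V₂/V₁ = (z₂/z₁)^α ⇒ α = ln(V₂/V₁) / ln(z₂/z₁)
α = ln(19.9/16.0) / ln(70.0/10.0) = ln(1.2437) / ln(7.0000)
  = 0.21813 / 1.94591 = 0.11210

α ≈ 0.112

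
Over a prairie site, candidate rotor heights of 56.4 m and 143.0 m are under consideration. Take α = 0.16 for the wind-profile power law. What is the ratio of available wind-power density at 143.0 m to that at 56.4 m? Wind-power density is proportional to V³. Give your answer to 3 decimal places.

1.563

Speed ratio: V_B/V_A = (z_B/z_A)^α = (143.0/56.4)^0.16 = (2.5355)^0.16 = 1.16051
Power-density ratio: P_B/P_A = (V_B/V_A)³ = (1.16051)³ = 1.56296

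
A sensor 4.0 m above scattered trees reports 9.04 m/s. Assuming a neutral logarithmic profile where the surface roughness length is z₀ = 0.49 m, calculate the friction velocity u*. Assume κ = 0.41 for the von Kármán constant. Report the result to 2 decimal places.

Log law: V(z) = (u*/κ) · ln(z/z₀) ⇒ u* = κ · V / ln(z/z₀)
u* = 0.41 × 9.04 / ln(4.0/0.49) = 0.41 × 9.04 / 2.0996
   = 3.7064 / 2.0996 = 1.7653 m/s

u* ≈ 1.77 m/s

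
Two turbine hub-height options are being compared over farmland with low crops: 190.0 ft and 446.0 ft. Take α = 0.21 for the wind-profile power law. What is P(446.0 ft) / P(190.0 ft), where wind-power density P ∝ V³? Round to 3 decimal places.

1.712

Speed ratio: V_B/V_A = (z_B/z_A)^α = (446.0/190.0)^0.21 = (2.3474)^0.21 = 1.19625
Power-density ratio: P_B/P_A = (V_B/V_A)³ = (1.19625)³ = 1.71185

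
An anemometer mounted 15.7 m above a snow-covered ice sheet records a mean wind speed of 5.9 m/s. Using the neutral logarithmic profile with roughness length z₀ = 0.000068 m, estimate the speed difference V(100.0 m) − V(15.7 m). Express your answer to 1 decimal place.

Log law: V₂ = V₁ · ln(z₂/z₀)/ln(z₁/z₀) = 5.9 × 14.2012/12.3497 = 6.7846 m/s
ΔV = 6.7846 − 5.9 = 0.8846 m/s

0.9 m/s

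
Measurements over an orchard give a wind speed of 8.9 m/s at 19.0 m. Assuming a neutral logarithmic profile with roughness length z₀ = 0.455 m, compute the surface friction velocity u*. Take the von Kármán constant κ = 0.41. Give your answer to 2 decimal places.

Log law: V(z) = (u*/κ) · ln(z/z₀) ⇒ u* = κ · V / ln(z/z₀)
u* = 0.41 × 8.9 / ln(19.0/0.455) = 0.41 × 8.9 / 3.7319
   = 3.6490 / 3.7319 = 0.9778 m/s

u* ≈ 0.98 m/s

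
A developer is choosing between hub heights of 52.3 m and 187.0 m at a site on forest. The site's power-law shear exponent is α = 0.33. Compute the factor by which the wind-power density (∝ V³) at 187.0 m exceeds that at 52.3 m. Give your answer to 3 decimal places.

Speed ratio: V_B/V_A = (z_B/z_A)^α = (187.0/52.3)^0.33 = (3.5755)^0.33 = 1.52266
Power-density ratio: P_B/P_A = (V_B/V_A)³ = (1.52266)³ = 3.53026

3.530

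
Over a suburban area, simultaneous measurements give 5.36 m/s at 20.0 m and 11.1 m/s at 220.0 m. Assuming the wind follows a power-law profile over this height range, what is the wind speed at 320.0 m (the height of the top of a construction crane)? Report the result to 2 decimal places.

First find α: α = ln(V₂/V₁)/ln(z₂/z₁) = ln(11.1/5.36)/ln(220.0/20.0) = 0.72798/2.39790 = 0.3036
Extrapolate from 220.0 m to 320.0 m: V₃ = 11.1 × (320.0/220.0)^0.3036 = 11.1 × 1.1205 = 12.4373 m/s

12.44 m/s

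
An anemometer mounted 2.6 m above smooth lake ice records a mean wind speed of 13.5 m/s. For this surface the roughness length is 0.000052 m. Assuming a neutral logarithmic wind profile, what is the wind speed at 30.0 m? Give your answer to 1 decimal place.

16.6 m/s

Log law: V(z) ∝ ln(z/z₀), so V₂/V₁ = ln(z₂/z₀) / ln(z₁/z₀).
ln(30.0/0.000052) = 13.2655, ln(2.6/0.000052) = 10.8198
V₂ = 13.5 × 13.2655/10.8198 = 13.5 × 1.2260 = 16.5515 m/s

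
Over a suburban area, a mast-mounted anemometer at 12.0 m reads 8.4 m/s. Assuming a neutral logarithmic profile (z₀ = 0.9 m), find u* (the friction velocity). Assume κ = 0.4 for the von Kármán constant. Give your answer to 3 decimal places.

Log law: V(z) = (u*/κ) · ln(z/z₀) ⇒ u* = κ · V / ln(z/z₀)
u* = 0.4 × 8.4 / ln(12.0/0.9) = 0.4 × 8.4 / 2.5903
   = 3.3600 / 2.5903 = 1.2972 m/s

u* ≈ 1.297 m/s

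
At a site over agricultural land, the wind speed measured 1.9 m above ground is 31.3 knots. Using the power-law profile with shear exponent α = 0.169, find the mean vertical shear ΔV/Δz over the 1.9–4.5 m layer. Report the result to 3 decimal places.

Power law: V₂ = V₁ · (z₂/z₁)^α = 31.3 × (2.3684)^0.169 = 36.2099 knots
ΔV/Δz = (36.2099 − 31.3)/(4.5 − 1.9) = 4.9099/2.6000 = 1.88844 knots/m

1.888 knots/m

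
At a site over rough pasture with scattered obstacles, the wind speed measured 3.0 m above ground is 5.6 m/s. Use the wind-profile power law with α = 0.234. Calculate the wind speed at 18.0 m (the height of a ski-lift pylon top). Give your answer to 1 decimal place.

8.5 m/s

Power-law profile: V₂ = V₁ · (z₂/z₁)^α
V₂ = 5.6 × (18.0/3.0)^0.234 = 5.6 × (6.0000)^0.234
    = 5.6 × 1.5209 = 8.5168 m/s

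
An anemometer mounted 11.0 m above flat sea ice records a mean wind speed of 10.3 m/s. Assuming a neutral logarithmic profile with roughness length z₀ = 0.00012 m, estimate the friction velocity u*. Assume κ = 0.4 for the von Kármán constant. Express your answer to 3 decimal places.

u* ≈ 0.361 m/s

Log law: V(z) = (u*/κ) · ln(z/z₀) ⇒ u* = κ · V / ln(z/z₀)
u* = 0.4 × 10.3 / ln(11.0/0.00012) = 0.4 × 10.3 / 11.4259
   = 4.1200 / 11.4259 = 0.3606 m/s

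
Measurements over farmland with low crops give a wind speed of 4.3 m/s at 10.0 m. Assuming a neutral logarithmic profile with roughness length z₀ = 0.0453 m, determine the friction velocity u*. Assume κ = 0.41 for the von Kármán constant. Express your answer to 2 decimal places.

Log law: V(z) = (u*/κ) · ln(z/z₀) ⇒ u* = κ · V / ln(z/z₀)
u* = 0.41 × 4.3 / ln(10.0/0.0453) = 0.41 × 4.3 / 5.3970
   = 1.7630 / 5.3970 = 0.3267 m/s

u* ≈ 0.33 m/s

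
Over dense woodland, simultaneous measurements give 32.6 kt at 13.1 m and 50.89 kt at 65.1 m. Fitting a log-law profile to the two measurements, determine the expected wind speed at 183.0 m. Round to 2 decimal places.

62.68 kt

Log law: V ∝ ln(z/z₀). From the pair, with r = V₁/V₂ = 0.64060,
ln z₀ = (ln z₁ − r·ln z₂)/(1 − r) = (2.5726 − 0.64060×4.1759)/0.35940 = -0.2851 → z₀ = 0.7519 m
V₃ = V₁ · ln(z₃/z₀)/ln(z₁/z₀) = 32.6 × 5.4946/2.8577 = 62.6805 kt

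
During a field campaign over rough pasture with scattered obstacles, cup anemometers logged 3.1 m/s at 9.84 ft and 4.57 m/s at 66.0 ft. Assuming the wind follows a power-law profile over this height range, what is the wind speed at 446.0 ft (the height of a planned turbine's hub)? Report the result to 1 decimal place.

6.7 m/s

First find α: α = ln(V₂/V₁)/ln(z₂/z₁) = ln(4.57/3.1)/ln(66.0/9.84) = 0.38811/1.90320 = 0.2039
Extrapolate from 66.0 ft to 446.0 ft: V₃ = 4.57 × (446.0/66.0)^0.2039 = 4.57 × 1.4764 = 6.7473 m/s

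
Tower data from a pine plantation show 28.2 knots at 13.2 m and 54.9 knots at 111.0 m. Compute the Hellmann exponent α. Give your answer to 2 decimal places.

α ≈ 0.31

Power law: V₂/V₁ = (z₂/z₁)^α ⇒ α = ln(V₂/V₁) / ln(z₂/z₁)
α = ln(54.9/28.2) / ln(111.0/13.2) = ln(1.9468) / ln(8.4091)
  = 0.66619 / 2.12931 = 0.31287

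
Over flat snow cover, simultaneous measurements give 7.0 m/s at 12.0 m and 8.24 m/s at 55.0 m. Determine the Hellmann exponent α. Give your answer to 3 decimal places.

Power law: V₂/V₁ = (z₂/z₁)^α ⇒ α = ln(V₂/V₁) / ln(z₂/z₁)
α = ln(8.24/7.0) / ln(55.0/12.0) = ln(1.1771) / ln(4.5833)
  = 0.16309 / 1.52243 = 0.10713

α ≈ 0.107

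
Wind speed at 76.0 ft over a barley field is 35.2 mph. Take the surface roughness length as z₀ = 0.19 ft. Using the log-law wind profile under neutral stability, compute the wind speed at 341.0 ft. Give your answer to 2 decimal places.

44.02 mph

Log law: V(z) ∝ ln(z/z₀), so V₂/V₁ = ln(z₂/z₀) / ln(z₁/z₀).
ln(341.0/0.19) = 7.4926, ln(76.0/0.19) = 5.9915
V₂ = 35.2 × 7.4926/5.9915 = 35.2 × 1.2505 = 44.0193 mph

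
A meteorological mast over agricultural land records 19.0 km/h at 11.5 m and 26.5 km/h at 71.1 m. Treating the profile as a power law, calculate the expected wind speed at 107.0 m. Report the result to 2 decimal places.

28.55 km/h

First find α: α = ln(V₂/V₁)/ln(z₂/z₁) = ln(26.5/19.0)/ln(71.1/11.5) = 0.33271/1.82174 = 0.1826
Extrapolate from 71.1 m to 107.0 m: V₃ = 26.5 × (107.0/71.1)^0.1826 = 26.5 × 1.0775 = 28.5539 km/h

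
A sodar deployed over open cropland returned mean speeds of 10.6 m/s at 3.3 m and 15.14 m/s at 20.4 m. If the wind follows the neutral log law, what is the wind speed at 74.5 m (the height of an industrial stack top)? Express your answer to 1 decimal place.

Log law: V ∝ ln(z/z₀). From the pair, with r = V₁/V₂ = 0.70013,
ln z₀ = (ln z₁ − r·ln z₂)/(1 − r) = (1.1939 − 0.70013×3.0155)/0.29987 = -3.0592 → z₀ = 0.04693 m
V₃ = V₁ · ln(z₃/z₀)/ln(z₁/z₀) = 10.6 × 7.3700/4.2531 = 18.3682 m/s

18.4 m/s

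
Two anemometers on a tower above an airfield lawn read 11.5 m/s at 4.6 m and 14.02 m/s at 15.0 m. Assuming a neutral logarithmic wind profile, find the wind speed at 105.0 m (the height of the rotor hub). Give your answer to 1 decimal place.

18.2 m/s

Log law: V ∝ ln(z/z₀). From the pair, with r = V₁/V₂ = 0.82026,
ln z₀ = (ln z₁ − r·ln z₂)/(1 − r) = (1.5261 − 0.82026×2.7081)/0.17974 = -3.8680 → z₀ = 0.02090 m
V₃ = V₁ · ln(z₃/z₀)/ln(z₁/z₀) = 11.5 × 8.5219/5.3940 = 18.1687 m/s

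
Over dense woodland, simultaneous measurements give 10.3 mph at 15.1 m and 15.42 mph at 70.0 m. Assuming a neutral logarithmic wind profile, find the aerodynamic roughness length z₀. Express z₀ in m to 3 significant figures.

Log law: V(z) ∝ ln(z/z₀). With r = V₁/V₂ = 10.3/15.42 = 0.66796,
r · ln(z₂/z₀) = ln(z₁/z₀) ⇒ ln z₀ = (ln z₁ − r·ln z₂)/(1 − r)
ln z₀ = (2.71469 − 0.66796×4.24850) / 0.33204 = -0.3709
z₀ = exp(-0.3709) = 0.6901 m

z₀ ≈ 0.690 m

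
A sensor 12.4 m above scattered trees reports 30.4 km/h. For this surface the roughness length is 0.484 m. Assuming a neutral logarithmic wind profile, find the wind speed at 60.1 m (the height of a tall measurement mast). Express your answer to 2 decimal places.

Log law: V(z) ∝ ln(z/z₀), so V₂/V₁ = ln(z₂/z₀) / ln(z₁/z₀).
ln(60.1/0.484) = 4.8217, ln(12.4/0.484) = 3.2434
V₂ = 30.4 × 4.8217/3.2434 = 30.4 × 1.4866 = 45.1935 km/h

45.19 km/h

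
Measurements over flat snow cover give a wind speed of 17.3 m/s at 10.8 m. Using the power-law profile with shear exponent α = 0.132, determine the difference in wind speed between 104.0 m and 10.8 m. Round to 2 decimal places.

6.03 m/s

Power law: V₂ = V₁ · (z₂/z₁)^α = 17.3 × (9.6296)^0.132 = 23.3283 m/s
ΔV = 23.3283 − 17.3 = 6.0283 m/s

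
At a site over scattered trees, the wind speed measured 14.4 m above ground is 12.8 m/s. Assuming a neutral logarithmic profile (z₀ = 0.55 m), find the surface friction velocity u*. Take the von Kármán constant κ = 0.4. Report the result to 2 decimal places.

Log law: V(z) = (u*/κ) · ln(z/z₀) ⇒ u* = κ · V / ln(z/z₀)
u* = 0.4 × 12.8 / ln(14.4/0.55) = 0.4 × 12.8 / 3.2651
   = 5.1200 / 3.2651 = 1.5681 m/s

u* ≈ 1.57 m/s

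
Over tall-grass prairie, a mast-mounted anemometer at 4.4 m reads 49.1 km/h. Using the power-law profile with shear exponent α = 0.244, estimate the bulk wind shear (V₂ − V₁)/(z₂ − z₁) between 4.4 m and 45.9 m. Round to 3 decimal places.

0.913 km/h/m

Power law: V₂ = V₁ · (z₂/z₁)^α = 49.1 × (10.4318)^0.244 = 87.0084 km/h
ΔV/Δz = (87.0084 − 49.1)/(45.9 − 4.4) = 37.9084/41.5000 = 0.91346 km/h/m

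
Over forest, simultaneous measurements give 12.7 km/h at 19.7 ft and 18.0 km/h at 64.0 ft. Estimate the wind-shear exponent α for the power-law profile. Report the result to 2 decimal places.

Power law: V₂/V₁ = (z₂/z₁)^α ⇒ α = ln(V₂/V₁) / ln(z₂/z₁)
α = ln(18.0/12.7) / ln(64.0/19.7) = ln(1.4173) / ln(3.2487)
  = 0.34877 / 1.17826 = 0.29600

α ≈ 0.30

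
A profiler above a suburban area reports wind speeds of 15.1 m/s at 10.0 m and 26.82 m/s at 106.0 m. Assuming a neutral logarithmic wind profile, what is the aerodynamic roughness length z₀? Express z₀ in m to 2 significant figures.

Log law: V(z) ∝ ln(z/z₀). With r = V₁/V₂ = 15.1/26.82 = 0.56301,
r · ln(z₂/z₀) = ln(z₁/z₀) ⇒ ln z₀ = (ln z₁ − r·ln z₂)/(1 − r)
ln z₀ = (2.30259 − 0.56301×4.66344) / 0.43699 = -0.7391
z₀ = exp(-0.7391) = 0.4775 m

z₀ ≈ 0.48 m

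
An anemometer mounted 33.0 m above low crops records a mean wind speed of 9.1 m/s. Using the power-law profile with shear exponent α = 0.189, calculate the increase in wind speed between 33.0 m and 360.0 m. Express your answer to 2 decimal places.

Power law: V₂ = V₁ · (z₂/z₁)^α = 9.1 × (10.9091)^0.189 = 14.2950 m/s
ΔV = 14.2950 − 9.1 = 5.1950 m/s

5.19 m/s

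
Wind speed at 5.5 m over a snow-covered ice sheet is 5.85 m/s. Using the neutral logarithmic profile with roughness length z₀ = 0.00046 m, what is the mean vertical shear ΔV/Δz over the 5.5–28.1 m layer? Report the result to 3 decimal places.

Log law: V₂ = V₁ · ln(z₂/z₀)/ln(z₁/z₀) = 5.85 × 11.0201/9.3890 = 6.8662 m/s
ΔV/Δz = (6.8662 − 5.85)/(28.1 − 5.5) = 1.0162/22.6000 = 0.04497 m/s/m

0.045 m/s/m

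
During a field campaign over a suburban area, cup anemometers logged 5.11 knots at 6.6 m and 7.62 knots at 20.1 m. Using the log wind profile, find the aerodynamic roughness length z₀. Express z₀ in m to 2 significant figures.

Log law: V(z) ∝ ln(z/z₀). With r = V₁/V₂ = 5.11/7.62 = 0.67060,
r · ln(z₂/z₀) = ln(z₁/z₀) ⇒ ln z₀ = (ln z₁ − r·ln z₂)/(1 − r)
ln z₀ = (1.88707 − 0.67060×3.00072) / 0.32940 = -0.3802
z₀ = exp(-0.3802) = 0.6838 m

z₀ ≈ 0.68 m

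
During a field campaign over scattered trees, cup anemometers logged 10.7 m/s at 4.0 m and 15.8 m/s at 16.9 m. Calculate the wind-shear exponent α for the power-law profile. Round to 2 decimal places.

α ≈ 0.27

Power law: V₂/V₁ = (z₂/z₁)^α ⇒ α = ln(V₂/V₁) / ln(z₂/z₁)
α = ln(15.8/10.7) / ln(16.9/4.0) = ln(1.4766) / ln(4.2250)
  = 0.38977 / 1.44102 = 0.27048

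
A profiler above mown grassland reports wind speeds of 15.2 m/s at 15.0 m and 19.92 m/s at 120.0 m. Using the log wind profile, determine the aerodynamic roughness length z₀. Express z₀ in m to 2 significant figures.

z₀ ≈ 0.019 m

Log law: V(z) ∝ ln(z/z₀). With r = V₁/V₂ = 15.2/19.92 = 0.76305,
r · ln(z₂/z₀) = ln(z₁/z₀) ⇒ ln z₀ = (ln z₁ − r·ln z₂)/(1 − r)
ln z₀ = (2.70805 − 0.76305×4.78749) / 0.23695 = -3.9885
z₀ = exp(-3.9885) = 0.01853 m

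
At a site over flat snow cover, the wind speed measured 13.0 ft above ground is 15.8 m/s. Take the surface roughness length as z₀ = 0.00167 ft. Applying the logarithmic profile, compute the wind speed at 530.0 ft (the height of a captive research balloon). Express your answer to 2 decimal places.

Log law: V(z) ∝ ln(z/z₀), so V₂/V₁ = ln(z₂/z₀) / ln(z₁/z₀).
ln(530.0/0.00167) = 12.6678, ln(13.0/0.00167) = 8.9599
V₂ = 15.8 × 12.6678/8.9599 = 15.8 × 1.4138 = 22.3386 m/s

22.34 m/s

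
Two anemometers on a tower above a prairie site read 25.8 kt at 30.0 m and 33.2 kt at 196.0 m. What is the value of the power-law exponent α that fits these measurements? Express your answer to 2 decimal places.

α ≈ 0.13

Power law: V₂/V₁ = (z₂/z₁)^α ⇒ α = ln(V₂/V₁) / ln(z₂/z₁)
α = ln(33.2/25.8) / ln(196.0/30.0) = ln(1.2868) / ln(6.5333)
  = 0.25218 / 1.87692 = 0.13436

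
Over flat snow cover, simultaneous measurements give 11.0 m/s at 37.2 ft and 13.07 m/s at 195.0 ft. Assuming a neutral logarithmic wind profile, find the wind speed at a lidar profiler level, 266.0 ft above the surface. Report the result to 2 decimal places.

13.46 m/s

Log law: V ∝ ln(z/z₀). From the pair, with r = V₁/V₂ = 0.84162,
ln z₀ = (ln z₁ − r·ln z₂)/(1 − r) = (3.6163 − 0.84162×5.2730)/0.15838 = -5.1874 → z₀ = 0.005587 ft
V₃ = V₁ · ln(z₃/z₀)/ln(z₁/z₀) = 11.0 × 10.7709/8.8037 = 13.4580 m/s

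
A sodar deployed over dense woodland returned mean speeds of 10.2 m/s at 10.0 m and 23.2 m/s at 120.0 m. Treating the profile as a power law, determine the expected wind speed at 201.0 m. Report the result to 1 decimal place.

27.5 m/s

First find α: α = ln(V₂/V₁)/ln(z₂/z₁) = ln(23.2/10.2)/ln(120.0/10.0) = 0.82176/2.48491 = 0.3307
Extrapolate from 120.0 m to 201.0 m: V₃ = 23.2 × (201.0/120.0)^0.3307 = 23.2 × 1.1860 = 27.5150 m/s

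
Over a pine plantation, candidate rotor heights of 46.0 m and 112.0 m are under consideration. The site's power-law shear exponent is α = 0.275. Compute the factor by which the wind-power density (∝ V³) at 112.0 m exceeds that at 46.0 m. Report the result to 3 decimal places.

Speed ratio: V_B/V_A = (z_B/z_A)^α = (112.0/46.0)^0.275 = (2.4348)^0.275 = 1.27725
Power-density ratio: P_B/P_A = (V_B/V_A)³ = (1.27725)³ = 2.08367

2.084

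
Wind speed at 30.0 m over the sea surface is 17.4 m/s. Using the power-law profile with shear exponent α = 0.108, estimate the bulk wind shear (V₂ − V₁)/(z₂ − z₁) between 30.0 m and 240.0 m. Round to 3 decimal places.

Power law: V₂ = V₁ · (z₂/z₁)^α = 17.4 × (8.0000)^0.108 = 21.7813 m/s
ΔV/Δz = (21.7813 − 17.4)/(240.0 − 30.0) = 4.3813/210.0000 = 0.02086 m/s/m

0.021 m/s/m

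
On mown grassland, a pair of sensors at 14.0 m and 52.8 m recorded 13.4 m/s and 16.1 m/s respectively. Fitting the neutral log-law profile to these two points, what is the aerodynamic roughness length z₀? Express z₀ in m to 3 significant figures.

Log law: V(z) ∝ ln(z/z₀). With r = V₁/V₂ = 13.4/16.1 = 0.83230,
r · ln(z₂/z₀) = ln(z₁/z₀) ⇒ ln z₀ = (ln z₁ − r·ln z₂)/(1 − r)
ln z₀ = (2.63906 − 0.83230×3.96651) / 0.16770 = -3.9490
z₀ = exp(-3.9490) = 0.01927 m

z₀ ≈ 0.0193 m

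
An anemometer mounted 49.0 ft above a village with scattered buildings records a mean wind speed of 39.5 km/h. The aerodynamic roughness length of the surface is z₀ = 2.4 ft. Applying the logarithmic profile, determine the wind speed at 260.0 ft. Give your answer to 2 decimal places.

61.35 km/h

Log law: V(z) ∝ ln(z/z₀), so V₂/V₁ = ln(z₂/z₀) / ln(z₁/z₀).
ln(260.0/2.4) = 4.6852, ln(49.0/2.4) = 3.0164
V₂ = 39.5 × 4.6852/3.0164 = 39.5 × 1.5533 = 61.3542 km/h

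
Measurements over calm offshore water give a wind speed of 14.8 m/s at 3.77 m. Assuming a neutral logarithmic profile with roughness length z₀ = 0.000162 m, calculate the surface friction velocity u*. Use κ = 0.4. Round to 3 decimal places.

u* ≈ 0.589 m/s

Log law: V(z) = (u*/κ) · ln(z/z₀) ⇒ u* = κ · V / ln(z/z₀)
u* = 0.4 × 14.8 / ln(3.77/0.000162) = 0.4 × 14.8 / 10.0550
   = 5.9200 / 10.0550 = 0.5888 m/s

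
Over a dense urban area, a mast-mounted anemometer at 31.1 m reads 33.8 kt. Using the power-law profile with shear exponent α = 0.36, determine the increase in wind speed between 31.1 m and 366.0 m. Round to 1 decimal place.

Power law: V₂ = V₁ · (z₂/z₁)^α = 33.8 × (11.7685)^0.36 = 82.1062 kt
ΔV = 82.1062 − 33.8 = 48.3062 kt

48.3 kt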